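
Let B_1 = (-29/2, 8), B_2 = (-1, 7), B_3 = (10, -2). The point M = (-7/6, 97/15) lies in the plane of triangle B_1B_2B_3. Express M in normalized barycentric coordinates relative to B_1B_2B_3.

Signed area of the reference triangle: [B_1B_2B_3] = ½·((-29/2)·(7−(-2)) + (-1)·(-2−8) + 10·(8−7)) = ½·(-261/2 + 10 + 10) = -221/4.
[MB_2B_3] = ½·((-7/6)·(7−(-2)) + (-1)·(-2−(97/15)) + 10·(97/15−7)) = ½·(-21/2 + 127/15 − 16/3) = -221/60, so the B_1-coordinate is (-221/60)/(-221/4) = 1/15.
[B_1MB_3] = ½·((-29/2)·(97/15−(-2)) + (-7/6)·(-2−8) + 10·(8−(97/15))) = ½·(-3683/30 + 35/3 + 46/3) = -2873/60, so the B_2-coordinate is 13/15.
[B_1B_2M] = ½·((-29/2)·(7−(97/15)) + (-1)·(97/15−8) + (-7/6)·(8−7)) = ½·(-116/15 + 23/15 − 7/6) = -221/60, so the B_3-coordinate is 1/15.
Check: 1/15 + 13/15 + 1/15 = 1.

(1/15, 13/15, 1/15)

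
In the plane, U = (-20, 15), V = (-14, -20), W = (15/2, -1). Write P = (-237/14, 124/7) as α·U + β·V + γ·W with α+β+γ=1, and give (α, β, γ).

Signed area of the reference triangle: [UVW] = ½·((-20)·(-20−(-1)) + (-14)·(-1−15) + (15/2)·(15−(-20))) = ½·(380 + 224 + 525/2) = 1733/4.
[PVW] = ½·((-237/14)·(-20−(-1)) + (-14)·(-1−(124/7)) + (15/2)·(124/7−(-20))) = ½·(4503/14 + 262 + 1980/7) = 1733/4, so the U-coordinate is (1733/4)/(1733/4) = 1.
[UPW] = ½·((-20)·(124/7−(-1)) + (-237/14)·(-1−15) + (15/2)·(15−(124/7))) = ½·(-2620/7 + 1896/7 − 285/14) = -1733/28, so the V-coordinate is -1/7.
[UVP] = ½·((-20)·(-20−(124/7)) + (-14)·(124/7−15) + (-237/14)·(15−(-20))) = ½·(5280/7 − 38 − 1185/2) = 1733/28, so the W-coordinate is 1/7.
Check: 1 − 1/7 + 1/7 = 1.

(1, -1/7, 1/7)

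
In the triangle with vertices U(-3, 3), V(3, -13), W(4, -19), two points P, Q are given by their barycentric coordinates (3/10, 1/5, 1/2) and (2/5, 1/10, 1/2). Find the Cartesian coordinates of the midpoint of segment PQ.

Barycentric coordinates of the midpoint are the average: (7/20, 3/20, 1/2).
Converting: (7/20)·U + (3/20)·V + (1/2)·W = (7/5, -52/5).

(7/5, -52/5)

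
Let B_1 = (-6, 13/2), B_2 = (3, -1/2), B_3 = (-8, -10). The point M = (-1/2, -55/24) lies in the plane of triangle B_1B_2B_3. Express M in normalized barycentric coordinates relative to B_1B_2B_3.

(1/12, 2/3, 1/4)

Signed area of the reference triangle: [B_1B_2B_3] = ½·((-6)·(-1/2−(-10)) + 3·(-10−(13/2)) + (-8)·(13/2−(-1/2))) = ½·(-57 − 99/2 − 56) = -325/4.
[MB_2B_3] = ½·((-1/2)·(-1/2−(-10)) + 3·(-10−(-55/24)) + (-8)·(-55/24−(-1/2))) = ½·(-19/4 − 185/8 + 43/3) = -325/48, so the B_1-coordinate is (-325/48)/(-325/4) = 1/12.
[B_1MB_3] = ½·((-6)·(-55/24−(-10)) + (-1/2)·(-10−(13/2)) + (-8)·(13/2−(-55/24))) = ½·(-185/4 + 33/4 − 211/3) = -325/6, so the B_2-coordinate is 2/3.
[B_1B_2M] = ½·((-6)·(-1/2−(-55/24)) + 3·(-55/24−(13/2)) + (-1/2)·(13/2−(-1/2))) = ½·(-43/4 − 211/8 − 7/2) = -325/16, so the B_3-coordinate is 1/4.
Check: 1/12 + 2/3 + 1/4 = 1.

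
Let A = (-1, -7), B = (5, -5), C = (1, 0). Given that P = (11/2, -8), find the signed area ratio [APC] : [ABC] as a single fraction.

5/4

[ABC] = ½·((-1)·(-5−0) + 5·(0−(-7)) + 1·(-7−(-5))) = ½·(5 + 35 − 2) = 19.
[APC] = ½·((-1)·(-8−0) + (11/2)·(0−(-7)) + 1·(-7−(-8))) = ½·(8 + 77/2 + 1) = 95/4, so the ratio is (95/4)/19 = 5/4.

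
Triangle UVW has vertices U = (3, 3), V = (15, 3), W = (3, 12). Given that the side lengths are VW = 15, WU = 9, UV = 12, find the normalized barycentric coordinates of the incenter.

(5/12, 1/4, 1/3)

The incenter has barycentric coordinates proportional to the opposite side lengths: (15 : 9 : 12).
Normalizing by 15+9+12 = 36 gives (5/12, 1/4, 1/3).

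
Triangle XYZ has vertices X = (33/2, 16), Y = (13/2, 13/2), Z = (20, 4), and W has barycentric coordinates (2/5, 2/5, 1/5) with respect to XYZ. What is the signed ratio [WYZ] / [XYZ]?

2/5

The signed ratio [WYZ]/[XYZ] equals the barycentric coordinate of W at vertex X, which is 2/5.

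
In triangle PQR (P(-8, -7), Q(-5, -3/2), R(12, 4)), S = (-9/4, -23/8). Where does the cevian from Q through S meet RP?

Barycentric coordinates of S with respect to PQR: (1/2, 1/4, 1/4).
On side RP the Q-coordinate is zero; dropping S's Q-weight 1/4 and renormalizing the remaining 1/4 : 1/2 gives weights 1/3, 2/3 on R, P.
T = (1/3)·(12, 4) + (2/3)·(-8, -7) = (-4/3, -10/3).

(-4/3, -10/3)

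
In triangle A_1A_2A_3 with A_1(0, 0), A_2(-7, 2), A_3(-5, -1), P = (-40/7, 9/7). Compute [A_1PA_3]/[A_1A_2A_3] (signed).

[A_1A_2A_3] = ½·(0·(2−(-1)) + (-7)·(-1−0) + (-5)·(0−2)) = ½·(0 + 7 + 10) = 17/2.
[A_1PA_3] = ½·(0·(9/7−(-1)) + (-40/7)·(-1−0) + (-5)·(0−(9/7))) = ½·(0 + 40/7 + 45/7) = 85/14, so the ratio is (85/14)/(17/2) = 5/7.

5/7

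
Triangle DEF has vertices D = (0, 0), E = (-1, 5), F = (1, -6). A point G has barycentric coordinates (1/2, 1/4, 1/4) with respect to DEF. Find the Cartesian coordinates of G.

G = (1/2)·D + (1/4)·E + (1/4)·F.
x-coordinate: (1/2)·0 + (1/4)·(-1) + (1/4)·1 = 0.
y-coordinate: (1/2)·0 + (1/4)·5 + (1/4)·(-6) = -1/4.

(0, -1/4)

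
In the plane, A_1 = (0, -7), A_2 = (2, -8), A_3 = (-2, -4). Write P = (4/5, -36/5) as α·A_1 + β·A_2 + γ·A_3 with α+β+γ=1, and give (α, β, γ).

(2/5, 1/2, 1/10)

Signed area of the reference triangle: [A_1A_2A_3] = ½·(0·(-8−(-4)) + 2·(-4−(-7)) + (-2)·(-7−(-8))) = ½·(0 + 6 − 2) = 2.
[PA_2A_3] = ½·((4/5)·(-8−(-4)) + 2·(-4−(-36/5)) + (-2)·(-36/5−(-8))) = ½·(-16/5 + 32/5 − 8/5) = 4/5, so the A_1-coordinate is (4/5)/2 = 2/5.
[A_1PA_3] = ½·(0·(-36/5−(-4)) + (4/5)·(-4−(-7)) + (-2)·(-7−(-36/5))) = ½·(0 + 12/5 − 2/5) = 1, so the A_2-coordinate is 1/2.
[A_1A_2P] = ½·(0·(-8−(-36/5)) + 2·(-36/5−(-7)) + (4/5)·(-7−(-8))) = ½·(0 − 2/5 + 4/5) = 1/5, so the A_3-coordinate is 1/10.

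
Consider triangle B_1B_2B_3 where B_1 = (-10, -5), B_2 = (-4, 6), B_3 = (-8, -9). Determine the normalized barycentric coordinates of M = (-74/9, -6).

Signed area of the reference triangle: [B_1B_2B_3] = ½·((-10)·(6−(-9)) + (-4)·(-9−(-5)) + (-8)·(-5−6)) = ½·(-150 + 16 + 88) = -23.
[MB_2B_3] = ½·((-74/9)·(6−(-9)) + (-4)·(-9−(-6)) + (-8)·(-6−6)) = ½·(-370/3 + 12 + 96) = -23/3, so the B_1-coordinate is (-23/3)/(-23) = 1/3.
[B_1MB_3] = ½·((-10)·(-6−(-9)) + (-74/9)·(-9−(-5)) + (-8)·(-5−(-6))) = ½·(-30 + 296/9 − 8) = -23/9, so the B_2-coordinate is 1/9.
[B_1B_2M] = ½·((-10)·(6−(-6)) + (-4)·(-6−(-5)) + (-74/9)·(-5−6)) = ½·(-120 + 4 + 814/9) = -115/9, so the B_3-coordinate is 5/9.

(1/3, 1/9, 5/9)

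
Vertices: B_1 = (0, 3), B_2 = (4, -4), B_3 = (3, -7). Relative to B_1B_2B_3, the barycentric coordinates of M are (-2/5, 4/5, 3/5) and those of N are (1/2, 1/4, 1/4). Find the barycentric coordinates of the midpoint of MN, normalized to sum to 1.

(1/20, 21/40, 17/40)

Since both coordinate triples sum to 1, the midpoint's barycentrics are the componentwise average.
(-2/5+1/2)/2 = 1/20; similarly 21/40 and 17/40.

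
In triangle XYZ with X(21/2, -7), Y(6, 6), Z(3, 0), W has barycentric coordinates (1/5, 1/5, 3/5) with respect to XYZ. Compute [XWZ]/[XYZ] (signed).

1/5

The signed ratio [XWZ]/[XYZ] equals the barycentric coordinate of W at vertex Y, which is 1/5.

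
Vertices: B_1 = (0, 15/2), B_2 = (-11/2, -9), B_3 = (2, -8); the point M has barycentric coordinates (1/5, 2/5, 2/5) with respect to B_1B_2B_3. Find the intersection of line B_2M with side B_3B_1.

Line B_2M meets B_3B_1 where the B_2-coordinate vanishes; zeroing M's B_2-weight and renormalizing leaves B_3, B_1-weights 2/5 : 1/5 → (2/3, 1/3).
So N = (2/3)·B_3 + (1/3)·B_1 = (4/3, -17/6).

(4/3, -17/6)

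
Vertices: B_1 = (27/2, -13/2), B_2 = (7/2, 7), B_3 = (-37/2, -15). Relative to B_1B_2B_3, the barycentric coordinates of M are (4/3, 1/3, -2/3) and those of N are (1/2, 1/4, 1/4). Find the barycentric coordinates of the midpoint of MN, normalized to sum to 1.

Since both coordinate triples sum to 1, the midpoint's barycentrics are the componentwise average.
(4/3+1/2)/2 = 11/12; similarly 7/24 and -5/24.

(11/12, 7/24, -5/24)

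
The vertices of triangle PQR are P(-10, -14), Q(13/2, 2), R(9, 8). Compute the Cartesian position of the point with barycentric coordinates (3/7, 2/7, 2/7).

(1/7, -22/7)

S = (3/7)·P + (2/7)·Q + (2/7)·R.
x-coordinate: (3/7)·(-10) + (2/7)·(13/2) + (2/7)·9 = 1/7.
y-coordinate: (3/7)·(-14) + (2/7)·2 + (2/7)·8 = -22/7.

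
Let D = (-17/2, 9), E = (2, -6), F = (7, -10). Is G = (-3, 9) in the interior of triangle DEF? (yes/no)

no

Barycentric coordinates of G: (5/3, -19/6, 5/2).
The three coordinates are positive, negative, positive; a point is interior exactly when all three are positive.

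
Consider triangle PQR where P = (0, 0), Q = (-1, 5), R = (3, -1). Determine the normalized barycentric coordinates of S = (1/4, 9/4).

Signed area of the reference triangle: [PQR] = ½·(0·(5−(-1)) + (-1)·(-1−0) + 3·(0−5)) = ½·(0 + 1 − 15) = -7.
[SQR] = ½·((1/4)·(5−(-1)) + (-1)·(-1−(9/4)) + 3·(9/4−5)) = ½·(3/2 + 13/4 − 33/4) = -7/4, so the P-coordinate is (-7/4)/(-7) = 1/4.
[PSR] = ½·(0·(9/4−(-1)) + (1/4)·(-1−0) + 3·(0−(9/4))) = ½·(0 − 1/4 − 27/4) = -7/2, so the Q-coordinate is 1/2.
[PQS] = ½·(0·(5−(9/4)) + (-1)·(9/4−0) + (1/4)·(0−5)) = ½·(0 − 9/4 − 5/4) = -7/4, so the R-coordinate is 1/4.

(1/4, 1/2, 1/4)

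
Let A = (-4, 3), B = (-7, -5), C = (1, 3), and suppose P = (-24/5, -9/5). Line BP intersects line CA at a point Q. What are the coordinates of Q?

Barycentric coordinates of P with respect to ABC: (1/5, 3/5, 1/5).
On side CA the B-coordinate is zero; dropping P's B-weight 3/5 and renormalizing the remaining 1/5 : 1/5 gives weights 1/2, 1/2 on C, A.
Q = (1/2)·(1, 3) + (1/2)·(-4, 3) = (-3/2, 3).

(-3/2, 3)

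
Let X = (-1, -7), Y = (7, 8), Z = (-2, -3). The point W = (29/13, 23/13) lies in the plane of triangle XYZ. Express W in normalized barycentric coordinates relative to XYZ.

Signed area of the reference triangle: [XYZ] = ½·((-1)·(8−(-3)) + 7·(-3−(-7)) + (-2)·(-7−8)) = ½·(-11 + 28 + 30) = 47/2.
[WYZ] = ½·((29/13)·(8−(-3)) + 7·(-3−(23/13)) + (-2)·(23/13−8)) = ½·(319/13 − 434/13 + 162/13) = 47/26, so the X-coordinate is (47/26)/(47/2) = 1/13.
[XWZ] = ½·((-1)·(23/13−(-3)) + (29/13)·(-3−(-7)) + (-2)·(-7−(23/13))) = ½·(-62/13 + 116/13 + 228/13) = 141/13, so the Y-coordinate is 6/13.
[XYW] = ½·((-1)·(8−(23/13)) + 7·(23/13−(-7)) + (29/13)·(-7−8)) = ½·(-81/13 + 798/13 − 435/13) = 141/13, so the Z-coordinate is 6/13.
Check: 1/13 + 6/13 + 6/13 = 1.

(1/13, 6/13, 6/13)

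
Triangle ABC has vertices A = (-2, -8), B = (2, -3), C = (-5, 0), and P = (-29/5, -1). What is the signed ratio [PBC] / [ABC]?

1/5

[ABC] = ½·((-2)·(-3−0) + 2·(0−(-8)) + (-5)·(-8−(-3))) = ½·(6 + 16 + 25) = 47/2.
[PBC] = ½·((-29/5)·(-3−0) + 2·(0−(-1)) + (-5)·(-1−(-3))) = ½·(87/5 + 2 − 10) = 47/10, so the ratio is (47/10)/(47/2) = 1/5.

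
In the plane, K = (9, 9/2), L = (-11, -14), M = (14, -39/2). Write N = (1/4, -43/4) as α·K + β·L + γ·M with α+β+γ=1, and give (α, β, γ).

Signed area of the reference triangle: [KLM] = ½·(9·(-14−(-39/2)) + (-11)·(-39/2−(9/2)) + 14·(9/2−(-14))) = ½·(99/2 + 264 + 259) = 1145/4.
[NLM] = ½·((1/4)·(-14−(-39/2)) + (-11)·(-39/2−(-43/4)) + 14·(-43/4−(-14))) = ½·(11/8 + 385/4 + 91/2) = 1145/16, so the K-coordinate is (1145/16)/(1145/4) = 1/4.
[KNM] = ½·(9·(-43/4−(-39/2)) + (1/4)·(-39/2−(9/2)) + 14·(9/2−(-43/4))) = ½·(315/4 − 6 + 427/2) = 1145/8, so the L-coordinate is 1/2.
[KLN] = ½·(9·(-14−(-43/4)) + (-11)·(-43/4−(9/2)) + (1/4)·(9/2−(-14))) = ½·(-117/4 + 671/4 + 37/8) = 1145/16, so the M-coordinate is 1/4.

(1/4, 1/2, 1/4)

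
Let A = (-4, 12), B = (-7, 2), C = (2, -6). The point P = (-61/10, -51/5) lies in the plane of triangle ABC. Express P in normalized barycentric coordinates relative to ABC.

(-9/10, 3/2, 2/5)

Signed area of the reference triangle: [ABC] = ½·((-4)·(2−(-6)) + (-7)·(-6−12) + 2·(12−2)) = ½·(-32 + 126 + 20) = 57.
[PBC] = ½·((-61/10)·(2−(-6)) + (-7)·(-6−(-51/5)) + 2·(-51/5−2)) = ½·(-244/5 − 147/5 − 122/5) = -513/10, so the A-coordinate is (-513/10)/57 = -9/10.
[APC] = ½·((-4)·(-51/5−(-6)) + (-61/10)·(-6−12) + 2·(12−(-51/5))) = ½·(84/5 + 549/5 + 222/5) = 171/2, so the B-coordinate is 3/2.
[ABP] = ½·((-4)·(2−(-51/5)) + (-7)·(-51/5−12) + (-61/10)·(12−2)) = ½·(-244/5 + 777/5 − 61) = 114/5, so the C-coordinate is 2/5.
Check: -9/10 + 3/2 + 2/5 = 1.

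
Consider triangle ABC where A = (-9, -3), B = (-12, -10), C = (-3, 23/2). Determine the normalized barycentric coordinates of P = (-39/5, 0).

(1/5, 2/5, 2/5)

Signed area of the reference triangle: [ABC] = ½·((-9)·(-10−(23/2)) + (-12)·(23/2−(-3)) + (-3)·(-3−(-10))) = ½·(387/2 − 174 − 21) = -3/4.
[PBC] = ½·((-39/5)·(-10−(23/2)) + (-12)·(23/2−0) + (-3)·(0−(-10))) = ½·(1677/10 − 138 − 30) = -3/20, so the A-coordinate is (-3/20)/(-3/4) = 1/5.
[APC] = ½·((-9)·(0−(23/2)) + (-39/5)·(23/2−(-3)) + (-3)·(-3−0)) = ½·(207/2 − 1131/10 + 9) = -3/10, so the B-coordinate is 2/5.
[ABP] = ½·((-9)·(-10−0) + (-12)·(0−(-3)) + (-39/5)·(-3−(-10))) = ½·(90 − 36 − 273/5) = -3/10, so the C-coordinate is 2/5.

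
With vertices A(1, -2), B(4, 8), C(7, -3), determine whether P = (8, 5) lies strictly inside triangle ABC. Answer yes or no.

no

Barycentric coordinates of P: (-5/9, 7/9, 7/9).
The three coordinates are negative, positive, positive; a point is interior exactly when all three are positive.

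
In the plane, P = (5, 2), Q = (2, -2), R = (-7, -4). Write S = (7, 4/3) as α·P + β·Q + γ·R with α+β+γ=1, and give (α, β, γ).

(2/3, 2/3, -1/3)

Signed area of the reference triangle: [PQR] = ½·(5·(-2−(-4)) + 2·(-4−2) + (-7)·(2−(-2))) = ½·(10 − 12 − 28) = -15.
[SQR] = ½·(7·(-2−(-4)) + 2·(-4−(4/3)) + (-7)·(4/3−(-2))) = ½·(14 − 32/3 − 70/3) = -10, so the P-coordinate is (-10)/(-15) = 2/3.
[PSR] = ½·(5·(4/3−(-4)) + 7·(-4−2) + (-7)·(2−(4/3))) = ½·(80/3 − 42 − 14/3) = -10, so the Q-coordinate is 2/3.
[PQS] = ½·(5·(-2−(4/3)) + 2·(4/3−2) + 7·(2−(-2))) = ½·(-50/3 − 4/3 + 28) = 5, so the R-coordinate is -1/3.
Check: 2/3 + 2/3 − 1/3 = 1.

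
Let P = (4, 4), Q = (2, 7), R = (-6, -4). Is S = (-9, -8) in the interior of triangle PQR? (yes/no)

Barycentric coordinates of S: (-1/46, -8/23, 63/46).
The three coordinates are negative, negative, positive; a point is interior exactly when all three are positive.

no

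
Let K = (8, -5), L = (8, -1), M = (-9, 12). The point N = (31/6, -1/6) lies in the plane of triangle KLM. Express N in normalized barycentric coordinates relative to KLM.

Signed area of the reference triangle: [KLM] = ½·(8·(-1−12) + 8·(12−(-5)) + (-9)·(-5−(-1))) = ½·(-104 + 136 + 36) = 34.
[NLM] = ½·((31/6)·(-1−12) + 8·(12−(-1/6)) + (-9)·(-1/6−(-1))) = ½·(-403/6 + 292/3 − 15/2) = 34/3, so the K-coordinate is (34/3)/34 = 1/3.
[KNM] = ½·(8·(-1/6−12) + (31/6)·(12−(-5)) + (-9)·(-5−(-1/6))) = ½·(-292/3 + 527/6 + 87/2) = 17, so the L-coordinate is 1/2.
[KLN] = ½·(8·(-1−(-1/6)) + 8·(-1/6−(-5)) + (31/6)·(-5−(-1))) = ½·(-20/3 + 116/3 − 62/3) = 17/3, so the M-coordinate is 1/6.
Check: 1/3 + 1/2 + 1/6 = 1.

(1/3, 1/2, 1/6)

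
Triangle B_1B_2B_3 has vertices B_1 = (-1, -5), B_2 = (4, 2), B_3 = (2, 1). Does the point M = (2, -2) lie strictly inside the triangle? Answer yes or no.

Barycentric coordinates of M: (2/3, 1, -2/3).
The three coordinates are positive, positive, negative; a point is interior exactly when all three are positive.

no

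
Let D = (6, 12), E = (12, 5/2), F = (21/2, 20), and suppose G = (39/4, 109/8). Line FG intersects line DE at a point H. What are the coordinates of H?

(9, 29/4)

Barycentric coordinates of G with respect to DEF: (1/4, 1/4, 1/2).
On side DE the F-coordinate is zero; dropping G's F-weight 1/2 and renormalizing the remaining 1/4 : 1/4 gives weights 1/2, 1/2 on D, E.
H = (1/2)·(6, 12) + (1/2)·(12, 5/2) = (9, 29/4).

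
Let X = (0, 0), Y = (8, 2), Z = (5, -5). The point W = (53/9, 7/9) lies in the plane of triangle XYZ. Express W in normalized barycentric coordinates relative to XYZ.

Signed area of the reference triangle: [XYZ] = ½·(0·(2−(-5)) + 8·(-5−0) + 5·(0−2)) = ½·(0 − 40 − 10) = -25.
[WYZ] = ½·((53/9)·(2−(-5)) + 8·(-5−(7/9)) + 5·(7/9−2)) = ½·(371/9 − 416/9 − 55/9) = -50/9, so the X-coordinate is (-50/9)/(-25) = 2/9.
[XWZ] = ½·(0·(7/9−(-5)) + (53/9)·(-5−0) + 5·(0−(7/9))) = ½·(0 − 265/9 − 35/9) = -50/3, so the Y-coordinate is 2/3.
[XYW] = ½·(0·(2−(7/9)) + 8·(7/9−0) + (53/9)·(0−2)) = ½·(0 + 56/9 − 106/9) = -25/9, so the Z-coordinate is 1/9.
Check: 2/9 + 2/3 + 1/9 = 1.

(2/9, 2/3, 1/9)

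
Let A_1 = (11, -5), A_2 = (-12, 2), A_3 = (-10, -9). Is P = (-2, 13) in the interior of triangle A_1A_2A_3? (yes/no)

no

Barycentric coordinates of P: (132/239, 430/239, -323/239).
The three coordinates are positive, positive, negative; a point is interior exactly when all three are positive.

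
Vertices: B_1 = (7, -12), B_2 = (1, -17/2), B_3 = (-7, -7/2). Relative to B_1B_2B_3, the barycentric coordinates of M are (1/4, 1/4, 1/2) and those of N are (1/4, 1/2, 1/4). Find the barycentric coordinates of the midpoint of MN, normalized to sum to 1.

Since both coordinate triples sum to 1, the midpoint's barycentrics are the componentwise average.
(1/4+1/4)/2 = 1/4; similarly 3/8 and 3/8.

(1/4, 3/8, 3/8)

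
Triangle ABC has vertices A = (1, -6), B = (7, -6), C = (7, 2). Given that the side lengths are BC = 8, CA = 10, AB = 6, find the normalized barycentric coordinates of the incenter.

The incenter has barycentric coordinates proportional to the opposite side lengths: (8 : 10 : 6).
Normalizing by 8+10+6 = 24 gives (1/3, 5/12, 1/4).

(1/3, 5/12, 1/4)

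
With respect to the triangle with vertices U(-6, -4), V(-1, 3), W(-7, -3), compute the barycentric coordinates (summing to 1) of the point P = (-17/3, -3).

(2/3, 1/9, 2/9)

Signed area of the reference triangle: [UVW] = ½·((-6)·(3−(-3)) + (-1)·(-3−(-4)) + (-7)·(-4−3)) = ½·(-36 − 1 + 49) = 6.
[PVW] = ½·((-17/3)·(3−(-3)) + (-1)·(-3−(-3)) + (-7)·(-3−3)) = ½·(-34 + 0 + 42) = 4, so the U-coordinate is 4/6 = 2/3.
[UPW] = ½·((-6)·(-3−(-3)) + (-17/3)·(-3−(-4)) + (-7)·(-4−(-3))) = ½·(0 − 17/3 + 7) = 2/3, so the V-coordinate is 1/9.
[UVP] = ½·((-6)·(3−(-3)) + (-1)·(-3−(-4)) + (-17/3)·(-4−3)) = ½·(-36 − 1 + 119/3) = 4/3, so the W-coordinate is 2/9.
Check: 2/3 + 1/9 + 2/9 = 1.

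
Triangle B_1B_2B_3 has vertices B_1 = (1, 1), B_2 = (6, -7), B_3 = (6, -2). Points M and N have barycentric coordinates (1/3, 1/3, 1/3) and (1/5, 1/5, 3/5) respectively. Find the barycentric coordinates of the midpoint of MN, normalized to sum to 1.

(4/15, 4/15, 7/15)

Since both coordinate triples sum to 1, the midpoint's barycentrics are the componentwise average.
(1/3+1/5)/2 = 4/15; similarly 4/15 and 7/15.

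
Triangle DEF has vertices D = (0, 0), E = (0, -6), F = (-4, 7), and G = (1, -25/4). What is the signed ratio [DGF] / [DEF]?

3/4

[DEF] = ½·(0·(-6−7) + 0·(7−0) + (-4)·(0−(-6))) = ½·(0 + 0 − 24) = -12.
[DGF] = ½·(0·(-25/4−7) + 1·(7−0) + (-4)·(0−(-25/4))) = ½·(0 + 7 − 25) = -9, so the ratio is (-9)/(-12) = 3/4.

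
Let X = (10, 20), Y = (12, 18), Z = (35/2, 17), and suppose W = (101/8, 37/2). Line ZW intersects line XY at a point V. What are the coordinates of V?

Barycentric coordinates of W with respect to XYZ: (3/8, 3/8, 1/4).
On side XY the Z-coordinate is zero; dropping W's Z-weight 1/4 and renormalizing the remaining 3/8 : 3/8 gives weights 1/2, 1/2 on X, Y.
V = (1/2)·(10, 20) + (1/2)·(12, 18) = (11, 19).

(11, 19)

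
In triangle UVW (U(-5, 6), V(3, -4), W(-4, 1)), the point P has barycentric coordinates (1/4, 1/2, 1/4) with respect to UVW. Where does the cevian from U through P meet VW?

(2/3, -7/3)

Line UP meets VW where the U-coordinate vanishes; zeroing P's U-weight and renormalizing leaves V, W-weights 1/2 : 1/4 → (2/3, 1/3).
So Q = (2/3)·V + (1/3)·W = (2/3, -7/3).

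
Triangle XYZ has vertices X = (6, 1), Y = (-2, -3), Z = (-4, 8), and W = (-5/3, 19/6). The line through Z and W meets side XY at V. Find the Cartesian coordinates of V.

Barycentric coordinates of W with respect to XYZ: (1/6, 1/3, 1/2).
On side XY the Z-coordinate is zero; dropping W's Z-weight 1/2 and renormalizing the remaining 1/6 : 1/3 gives weights 1/3, 2/3 on X, Y.
V = (1/3)·(6, 1) + (2/3)·(-2, -3) = (2/3, -5/3).

(2/3, -5/3)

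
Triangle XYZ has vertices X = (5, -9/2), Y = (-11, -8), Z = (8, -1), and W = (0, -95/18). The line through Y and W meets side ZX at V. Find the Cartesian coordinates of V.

Barycentric coordinates of W with respect to XYZ: (5/9, 1/3, 1/9).
On side ZX the Y-coordinate is zero; dropping W's Y-weight 1/3 and renormalizing the remaining 1/9 : 5/9 gives weights 1/6, 5/6 on Z, X.
V = (1/6)·(8, -1) + (5/6)·(5, -9/2) = (11/2, -47/12).

(11/2, -47/12)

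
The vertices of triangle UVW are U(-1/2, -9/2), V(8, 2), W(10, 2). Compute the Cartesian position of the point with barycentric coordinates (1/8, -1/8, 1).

P = (1/8)·U + (-1/8)·V + 1·W.
x-coordinate: (1/8)·(-1/2) + (-1/8)·8 + 1·10 = 143/16.
y-coordinate: (1/8)·(-9/2) + (-1/8)·2 + 1·2 = 19/16.

(143/16, 19/16)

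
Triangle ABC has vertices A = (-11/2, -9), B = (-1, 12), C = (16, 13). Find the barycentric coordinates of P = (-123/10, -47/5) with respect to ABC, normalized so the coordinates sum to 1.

(1, 2/5, -2/5)

Signed area of the reference triangle: [ABC] = ½·((-11/2)·(12−13) + (-1)·(13−(-9)) + 16·(-9−12)) = ½·(11/2 − 22 − 336) = -705/4.
[PBC] = ½·((-123/10)·(12−13) + (-1)·(13−(-47/5)) + 16·(-47/5−12)) = ½·(123/10 − 112/5 − 1712/5) = -705/4, so the A-coordinate is (-705/4)/(-705/4) = 1.
[APC] = ½·((-11/2)·(-47/5−13) + (-123/10)·(13−(-9)) + 16·(-9−(-47/5))) = ½·(616/5 − 1353/5 + 32/5) = -141/2, so the B-coordinate is 2/5.
[ABP] = ½·((-11/2)·(12−(-47/5)) + (-1)·(-47/5−(-9)) + (-123/10)·(-9−12)) = ½·(-1177/10 + 2/5 + 2583/10) = 141/2, so the C-coordinate is -2/5.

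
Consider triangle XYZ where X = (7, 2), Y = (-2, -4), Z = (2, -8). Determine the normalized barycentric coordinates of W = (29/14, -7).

(1/14, 1/14, 6/7)

Signed area of the reference triangle: [XYZ] = ½·(7·(-4−(-8)) + (-2)·(-8−2) + 2·(2−(-4))) = ½·(28 + 20 + 12) = 30.
[WYZ] = ½·((29/14)·(-4−(-8)) + (-2)·(-8−(-7)) + 2·(-7−(-4))) = ½·(58/7 + 2 − 6) = 15/7, so the X-coordinate is (15/7)/30 = 1/14.
[XWZ] = ½·(7·(-7−(-8)) + (29/14)·(-8−2) + 2·(2−(-7))) = ½·(7 − 145/7 + 18) = 15/7, so the Y-coordinate is 1/14.
[XYW] = ½·(7·(-4−(-7)) + (-2)·(-7−2) + (29/14)·(2−(-4))) = ½·(21 + 18 + 87/7) = 180/7, so the Z-coordinate is 6/7.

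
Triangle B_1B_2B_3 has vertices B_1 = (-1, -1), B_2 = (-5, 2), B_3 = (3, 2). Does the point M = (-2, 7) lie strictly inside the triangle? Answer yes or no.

no

Barycentric coordinates of M: (-5/3, 35/24, 29/24).
The three coordinates are negative, positive, positive; a point is interior exactly when all three are positive.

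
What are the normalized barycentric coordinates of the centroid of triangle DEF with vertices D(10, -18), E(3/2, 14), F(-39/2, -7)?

The centroid is the average of the vertices, so each weight is 1/3.

(1/3, 1/3, 1/3)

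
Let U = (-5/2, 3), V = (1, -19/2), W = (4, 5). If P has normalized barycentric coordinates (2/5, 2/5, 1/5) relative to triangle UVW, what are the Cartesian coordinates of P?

P = (2/5)·U + (2/5)·V + (1/5)·W.
x-coordinate: (2/5)·(-5/2) + (2/5)·1 + (1/5)·4 = 1/5.
y-coordinate: (2/5)·3 + (2/5)·(-19/2) + (1/5)·5 = -8/5.

(1/5, -8/5)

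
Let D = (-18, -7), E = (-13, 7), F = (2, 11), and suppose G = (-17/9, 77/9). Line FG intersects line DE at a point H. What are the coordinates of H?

(-31/2, 0)

Barycentric coordinates of G with respect to DEF: (1/9, 1/9, 7/9).
On side DE the F-coordinate is zero; dropping G's F-weight 7/9 and renormalizing the remaining 1/9 : 1/9 gives weights 1/2, 1/2 on D, E.
H = (1/2)·(-18, -7) + (1/2)·(-13, 7) = (-31/2, 0).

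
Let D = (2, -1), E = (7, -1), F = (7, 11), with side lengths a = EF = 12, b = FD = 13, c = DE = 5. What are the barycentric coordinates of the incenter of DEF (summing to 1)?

The incenter has barycentric coordinates proportional to the opposite side lengths: (12 : 13 : 5).
Normalizing by 12+13+5 = 30 gives (2/5, 13/30, 1/6).

(2/5, 13/30, 1/6)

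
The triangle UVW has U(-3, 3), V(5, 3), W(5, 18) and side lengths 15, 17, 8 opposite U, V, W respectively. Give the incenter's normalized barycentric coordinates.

The incenter has barycentric coordinates proportional to the opposite side lengths: (15 : 17 : 8).
Normalizing by 15+17+8 = 40 gives (3/8, 17/40, 1/5).

(3/8, 17/40, 1/5)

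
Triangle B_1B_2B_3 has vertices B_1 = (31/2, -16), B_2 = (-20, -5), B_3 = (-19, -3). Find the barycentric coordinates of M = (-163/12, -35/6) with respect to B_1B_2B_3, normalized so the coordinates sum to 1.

(1/6, 1/3, 1/2)

Signed area of the reference triangle: [B_1B_2B_3] = ½·((31/2)·(-5−(-3)) + (-20)·(-3−(-16)) + (-19)·(-16−(-5))) = ½·(-31 − 260 + 209) = -41.
[MB_2B_3] = ½·((-163/12)·(-5−(-3)) + (-20)·(-3−(-35/6)) + (-19)·(-35/6−(-5))) = ½·(163/6 − 170/3 + 95/6) = -41/6, so the B_1-coordinate is (-41/6)/(-41) = 1/6.
[B_1MB_3] = ½·((31/2)·(-35/6−(-3)) + (-163/12)·(-3−(-16)) + (-19)·(-16−(-35/6))) = ½·(-527/12 − 2119/12 + 1159/6) = -41/3, so the B_2-coordinate is 1/3.
[B_1B_2M] = ½·((31/2)·(-5−(-35/6)) + (-20)·(-35/6−(-16)) + (-163/12)·(-16−(-5))) = ½·(155/12 − 610/3 + 1793/12) = -41/2, so the B_3-coordinate is 1/2.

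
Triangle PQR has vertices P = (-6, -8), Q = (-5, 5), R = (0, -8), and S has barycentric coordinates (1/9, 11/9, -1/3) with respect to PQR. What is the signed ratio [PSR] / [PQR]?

11/9

The signed ratio [PSR]/[PQR] equals the barycentric coordinate of S at vertex Q, which is 11/9.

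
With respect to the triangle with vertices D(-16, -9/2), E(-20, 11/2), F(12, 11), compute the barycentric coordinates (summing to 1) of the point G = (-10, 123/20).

(1/10, 3/5, 3/10)

Signed area of the reference triangle: [DEF] = ½·((-16)·(11/2−11) + (-20)·(11−(-9/2)) + 12·(-9/2−(11/2))) = ½·(88 − 310 − 120) = -171.
[GEF] = ½·((-10)·(11/2−11) + (-20)·(11−(123/20)) + 12·(123/20−(11/2))) = ½·(55 − 97 + 39/5) = -171/10, so the D-coordinate is (-171/10)/(-171) = 1/10.
[DGF] = ½·((-16)·(123/20−11) + (-10)·(11−(-9/2)) + 12·(-9/2−(123/20))) = ½·(388/5 − 155 − 639/5) = -513/5, so the E-coordinate is 3/5.
[DEG] = ½·((-16)·(11/2−(123/20)) + (-20)·(123/20−(-9/2)) + (-10)·(-9/2−(11/2))) = ½·(52/5 − 213 + 100) = -513/10, so the F-coordinate is 3/10.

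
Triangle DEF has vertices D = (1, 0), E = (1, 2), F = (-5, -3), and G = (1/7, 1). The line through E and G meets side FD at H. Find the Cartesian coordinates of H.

(-2, -3/2)

Barycentric coordinates of G with respect to DEF: (1/7, 5/7, 1/7).
On side FD the E-coordinate is zero; dropping G's E-weight 5/7 and renormalizing the remaining 1/7 : 1/7 gives weights 1/2, 1/2 on F, D.
H = (1/2)·(-5, -3) + (1/2)·(1, 0) = (-2, -3/2).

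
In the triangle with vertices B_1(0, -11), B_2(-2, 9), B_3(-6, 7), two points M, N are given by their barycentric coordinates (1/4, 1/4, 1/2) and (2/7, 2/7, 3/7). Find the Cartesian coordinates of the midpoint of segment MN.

Barycentric coordinates of the midpoint are the average: (15/56, 15/56, 13/28).
Converting: (15/56)·B_1 + (15/56)·B_2 + (13/28)·B_3 = (-93/28, 19/7).

(-93/28, 19/7)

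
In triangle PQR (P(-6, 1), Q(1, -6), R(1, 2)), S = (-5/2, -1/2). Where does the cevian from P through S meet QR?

Barycentric coordinates of S with respect to PQR: (1/2, 1/4, 1/4).
On side QR the P-coordinate is zero; dropping S's P-weight 1/2 and renormalizing the remaining 1/4 : 1/4 gives weights 1/2, 1/2 on Q, R.
T = (1/2)·(1, -6) + (1/2)·(1, 2) = (1, -2).

(1, -2)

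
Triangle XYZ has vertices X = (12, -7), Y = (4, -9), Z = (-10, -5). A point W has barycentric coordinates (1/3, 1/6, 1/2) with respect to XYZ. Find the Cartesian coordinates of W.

W = (1/3)·X + (1/6)·Y + (1/2)·Z.
x-coordinate: (1/3)·12 + (1/6)·4 + (1/2)·(-10) = -1/3.
y-coordinate: (1/3)·(-7) + (1/6)·(-9) + (1/2)·(-5) = -19/3.

(-1/3, -19/3)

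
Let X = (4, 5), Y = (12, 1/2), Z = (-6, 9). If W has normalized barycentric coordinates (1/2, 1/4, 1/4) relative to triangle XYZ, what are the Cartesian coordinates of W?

W = (1/2)·X + (1/4)·Y + (1/4)·Z.
x-coordinate: (1/2)·4 + (1/4)·12 + (1/4)·(-6) = 7/2.
y-coordinate: (1/2)·5 + (1/4)·(1/2) + (1/4)·9 = 39/8.

(7/2, 39/8)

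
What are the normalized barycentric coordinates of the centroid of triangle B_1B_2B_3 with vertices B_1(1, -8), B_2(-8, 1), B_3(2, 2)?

(1/3, 1/3, 1/3)

The centroid is the average of the vertices, so each weight is 1/3.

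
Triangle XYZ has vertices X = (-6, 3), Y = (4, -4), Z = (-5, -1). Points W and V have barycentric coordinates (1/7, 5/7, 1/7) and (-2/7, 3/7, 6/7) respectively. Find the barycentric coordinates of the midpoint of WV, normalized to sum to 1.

(-1/14, 4/7, 1/2)

Since both coordinate triples sum to 1, the midpoint's barycentrics are the componentwise average.
(1/7+-2/7)/2 = -1/14; similarly 4/7 and 1/2.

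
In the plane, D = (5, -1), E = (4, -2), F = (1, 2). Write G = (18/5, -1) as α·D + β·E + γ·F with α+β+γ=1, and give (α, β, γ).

Signed area of the reference triangle: [DEF] = ½·(5·(-2−2) + 4·(2−(-1)) + 1·(-1−(-2))) = ½·(-20 + 12 + 1) = -7/2.
[GEF] = ½·((18/5)·(-2−2) + 4·(2−(-1)) + 1·(-1−(-2))) = ½·(-72/5 + 12 + 1) = -7/10, so the D-coordinate is (-7/10)/(-7/2) = 1/5.
[DGF] = ½·(5·(-1−2) + (18/5)·(2−(-1)) + 1·(-1−(-1))) = ½·(-15 + 54/5 + 0) = -21/10, so the E-coordinate is 3/5.
[DEG] = ½·(5·(-2−(-1)) + 4·(-1−(-1)) + (18/5)·(-1−(-2))) = ½·(-5 + 0 + 18/5) = -7/10, so the F-coordinate is 1/5.

(1/5, 3/5, 1/5)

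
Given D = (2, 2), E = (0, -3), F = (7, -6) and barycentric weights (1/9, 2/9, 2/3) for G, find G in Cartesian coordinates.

(44/9, -40/9)

G = (1/9)·D + (2/9)·E + (2/3)·F.
x-coordinate: (1/9)·2 + (2/9)·0 + (2/3)·7 = 44/9.
y-coordinate: (1/9)·2 + (2/9)·(-3) + (2/3)·(-6) = -40/9.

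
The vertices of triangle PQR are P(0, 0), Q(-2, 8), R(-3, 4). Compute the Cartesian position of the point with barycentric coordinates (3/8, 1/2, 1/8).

(-11/8, 9/2)

S = (3/8)·P + (1/2)·Q + (1/8)·R.
x-coordinate: (3/8)·0 + (1/2)·(-2) + (1/8)·(-3) = -11/8.
y-coordinate: (3/8)·0 + (1/2)·8 + (1/8)·4 = 9/2.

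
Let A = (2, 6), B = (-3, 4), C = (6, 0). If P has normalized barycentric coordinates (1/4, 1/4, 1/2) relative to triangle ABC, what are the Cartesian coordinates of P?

P = (1/4)·A + (1/4)·B + (1/2)·C.
x-coordinate: (1/4)·2 + (1/4)·(-3) + (1/2)·6 = 11/4.
y-coordinate: (1/4)·6 + (1/4)·4 + (1/2)·0 = 5/2.

(11/4, 5/2)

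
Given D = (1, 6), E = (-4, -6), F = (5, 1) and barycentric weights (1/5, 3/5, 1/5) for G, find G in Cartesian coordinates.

G = (1/5)·D + (3/5)·E + (1/5)·F.
x-coordinate: (1/5)·1 + (3/5)·(-4) + (1/5)·5 = -6/5.
y-coordinate: (1/5)·6 + (3/5)·(-6) + (1/5)·1 = -11/5.

(-6/5, -11/5)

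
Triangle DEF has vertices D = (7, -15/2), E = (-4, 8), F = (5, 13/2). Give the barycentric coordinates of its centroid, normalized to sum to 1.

(1/3, 1/3, 1/3)

The centroid is the average of the vertices, so each weight is 1/3.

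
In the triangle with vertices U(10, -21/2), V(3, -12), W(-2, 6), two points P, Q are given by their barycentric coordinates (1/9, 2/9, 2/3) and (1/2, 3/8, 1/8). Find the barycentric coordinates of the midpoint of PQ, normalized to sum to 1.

(11/36, 43/144, 19/48)

Since both coordinate triples sum to 1, the midpoint's barycentrics are the componentwise average.
(1/9+1/2)/2 = 11/36; similarly 43/144 and 19/48.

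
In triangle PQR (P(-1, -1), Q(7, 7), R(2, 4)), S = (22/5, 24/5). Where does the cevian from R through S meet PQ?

Barycentric coordinates of S with respect to PQR: (1/5, 3/5, 1/5).
On side PQ the R-coordinate is zero; dropping S's R-weight 1/5 and renormalizing the remaining 1/5 : 3/5 gives weights 1/4, 3/4 on P, Q.
T = (1/4)·(-1, -1) + (3/4)·(7, 7) = (5, 5).

(5, 5)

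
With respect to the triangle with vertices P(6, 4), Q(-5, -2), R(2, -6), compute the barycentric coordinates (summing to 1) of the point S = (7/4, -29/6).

(1/12, 1/12, 5/6)

Signed area of the reference triangle: [PQR] = ½·(6·(-2−(-6)) + (-5)·(-6−4) + 2·(4−(-2))) = ½·(24 + 50 + 12) = 43.
[SQR] = ½·((7/4)·(-2−(-6)) + (-5)·(-6−(-29/6)) + 2·(-29/6−(-2))) = ½·(7 + 35/6 − 17/3) = 43/12, so the P-coordinate is (43/12)/43 = 1/12.
[PSR] = ½·(6·(-29/6−(-6)) + (7/4)·(-6−4) + 2·(4−(-29/6))) = ½·(7 − 35/2 + 53/3) = 43/12, so the Q-coordinate is 1/12.
[PQS] = ½·(6·(-2−(-29/6)) + (-5)·(-29/6−4) + (7/4)·(4−(-2))) = ½·(17 + 265/6 + 21/2) = 215/6, so the R-coordinate is 5/6.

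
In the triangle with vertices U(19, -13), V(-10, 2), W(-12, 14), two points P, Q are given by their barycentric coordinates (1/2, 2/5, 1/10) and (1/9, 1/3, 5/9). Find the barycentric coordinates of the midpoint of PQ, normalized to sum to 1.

(11/36, 11/30, 59/180)

Since both coordinate triples sum to 1, the midpoint's barycentrics are the componentwise average.
(1/2+1/9)/2 = 11/36; similarly 11/30 and 59/180.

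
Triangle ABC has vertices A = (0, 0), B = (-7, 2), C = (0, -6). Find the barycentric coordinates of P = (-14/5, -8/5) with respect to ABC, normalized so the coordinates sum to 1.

Signed area of the reference triangle: [ABC] = ½·(0·(2−(-6)) + (-7)·(-6−0) + 0·(0−2)) = ½·(0 + 42 + 0) = 21.
[PBC] = ½·((-14/5)·(2−(-6)) + (-7)·(-6−(-8/5)) + 0·(-8/5−2)) = ½·(-112/5 + 154/5 + 0) = 21/5, so the A-coordinate is (21/5)/21 = 1/5.
[APC] = ½·(0·(-8/5−(-6)) + (-14/5)·(-6−0) + 0·(0−(-8/5))) = ½·(0 + 84/5 + 0) = 42/5, so the B-coordinate is 2/5.
[ABP] = ½·(0·(2−(-8/5)) + (-7)·(-8/5−0) + (-14/5)·(0−2)) = ½·(0 + 56/5 + 28/5) = 42/5, so the C-coordinate is 2/5.

(1/5, 2/5, 2/5)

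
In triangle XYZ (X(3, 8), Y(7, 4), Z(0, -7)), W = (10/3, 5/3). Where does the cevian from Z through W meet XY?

Barycentric coordinates of W with respect to XYZ: (1/3, 1/3, 1/3).
On side XY the Z-coordinate is zero; dropping W's Z-weight 1/3 and renormalizing the remaining 1/3 : 1/3 gives weights 1/2, 1/2 on X, Y.
V = (1/2)·(3, 8) + (1/2)·(7, 4) = (5, 6).

(5, 6)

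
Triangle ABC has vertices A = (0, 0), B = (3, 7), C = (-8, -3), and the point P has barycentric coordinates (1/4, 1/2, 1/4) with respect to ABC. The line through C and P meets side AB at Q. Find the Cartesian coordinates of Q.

Line CP meets AB where the C-coordinate vanishes; zeroing P's C-weight and renormalizing leaves A, B-weights 1/4 : 1/2 → (1/3, 2/3).
So Q = (1/3)·A + (2/3)·B = (2, 14/3).

(2, 14/3)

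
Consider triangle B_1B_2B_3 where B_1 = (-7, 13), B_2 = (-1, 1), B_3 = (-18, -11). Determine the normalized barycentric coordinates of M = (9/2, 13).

Signed area of the reference triangle: [B_1B_2B_3] = ½·((-7)·(1−(-11)) + (-1)·(-11−13) + (-18)·(13−1)) = ½·(-84 + 24 − 216) = -138.
[MB_2B_3] = ½·((9/2)·(1−(-11)) + (-1)·(-11−13) + (-18)·(13−1)) = ½·(54 + 24 − 216) = -69, so the B_1-coordinate is (-69)/(-138) = 1/2.
[B_1MB_3] = ½·((-7)·(13−(-11)) + (9/2)·(-11−13) + (-18)·(13−13)) = ½·(-168 − 108 + 0) = -138, so the B_2-coordinate is 1.
[B_1B_2M] = ½·((-7)·(1−13) + (-1)·(13−13) + (9/2)·(13−1)) = ½·(84 + 0 + 54) = 69, so the B_3-coordinate is -1/2.

(1/2, 1, -1/2)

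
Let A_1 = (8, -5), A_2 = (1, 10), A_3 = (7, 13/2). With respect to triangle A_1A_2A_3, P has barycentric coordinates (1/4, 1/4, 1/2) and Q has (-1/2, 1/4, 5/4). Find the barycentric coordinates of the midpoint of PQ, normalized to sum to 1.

(-1/8, 1/4, 7/8)

Since both coordinate triples sum to 1, the midpoint's barycentrics are the componentwise average.
(1/4+-1/2)/2 = -1/8; similarly 1/4 and 7/8.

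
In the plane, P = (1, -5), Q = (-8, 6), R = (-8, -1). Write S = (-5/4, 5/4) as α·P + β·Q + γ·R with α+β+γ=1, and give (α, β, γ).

(3/4, 3/4, -1/2)

Signed area of the reference triangle: [PQR] = ½·(1·(6−(-1)) + (-8)·(-1−(-5)) + (-8)·(-5−6)) = ½·(7 − 32 + 88) = 63/2.
[SQR] = ½·((-5/4)·(6−(-1)) + (-8)·(-1−(5/4)) + (-8)·(5/4−6)) = ½·(-35/4 + 18 + 38) = 189/8, so the P-coordinate is (189/8)/(63/2) = 3/4.
[PSR] = ½·(1·(5/4−(-1)) + (-5/4)·(-1−(-5)) + (-8)·(-5−(5/4))) = ½·(9/4 − 5 + 50) = 189/8, so the Q-coordinate is 3/4.
[PQS] = ½·(1·(6−(5/4)) + (-8)·(5/4−(-5)) + (-5/4)·(-5−6)) = ½·(19/4 − 50 + 55/4) = -63/4, so the R-coordinate is -1/2.
Check: 3/4 + 3/4 − 1/2 = 1.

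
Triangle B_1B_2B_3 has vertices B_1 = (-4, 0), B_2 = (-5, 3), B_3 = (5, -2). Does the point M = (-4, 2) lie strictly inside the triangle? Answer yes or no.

Barycentric coordinates of M: (1/5, 18/25, 2/25).
The three coordinates are positive, positive, positive; a point is interior exactly when all three are positive.

yes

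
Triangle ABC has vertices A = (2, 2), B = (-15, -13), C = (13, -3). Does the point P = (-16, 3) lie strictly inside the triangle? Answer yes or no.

Barycentric coordinates of P: (229/125, 79/250, -287/250).
The three coordinates are positive, positive, negative; a point is interior exactly when all three are positive.

no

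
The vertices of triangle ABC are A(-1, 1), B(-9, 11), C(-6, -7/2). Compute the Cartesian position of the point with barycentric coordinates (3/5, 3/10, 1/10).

P = (3/5)·A + (3/10)·B + (1/10)·C.
x-coordinate: (3/5)·(-1) + (3/10)·(-9) + (1/10)·(-6) = -39/10.
y-coordinate: (3/5)·1 + (3/10)·11 + (1/10)·(-7/2) = 71/20.

(-39/10, 71/20)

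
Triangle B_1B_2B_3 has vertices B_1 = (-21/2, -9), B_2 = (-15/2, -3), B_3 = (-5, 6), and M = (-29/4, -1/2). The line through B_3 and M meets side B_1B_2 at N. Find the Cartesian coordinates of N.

Barycentric coordinates of M with respect to B_1B_2B_3: (1/3, 1/6, 1/2).
On side B_1B_2 the B_3-coordinate is zero; dropping M's B_3-weight 1/2 and renormalizing the remaining 1/3 : 1/6 gives weights 2/3, 1/3 on B_1, B_2.
N = (2/3)·(-21/2, -9) + (1/3)·(-15/2, -3) = (-19/2, -7).

(-19/2, -7)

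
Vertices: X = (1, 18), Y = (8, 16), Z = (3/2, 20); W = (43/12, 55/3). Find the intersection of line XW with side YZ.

Barycentric coordinates of W with respect to XYZ: (1/6, 1/3, 1/2).
On side YZ the X-coordinate is zero; dropping W's X-weight 1/6 and renormalizing the remaining 1/3 : 1/2 gives weights 2/5, 3/5 on Y, Z.
V = (2/5)·(8, 16) + (3/5)·(3/2, 20) = (41/10, 92/5).

(41/10, 92/5)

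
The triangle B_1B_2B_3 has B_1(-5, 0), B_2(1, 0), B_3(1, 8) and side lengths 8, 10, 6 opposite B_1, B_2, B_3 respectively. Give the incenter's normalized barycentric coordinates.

The incenter has barycentric coordinates proportional to the opposite side lengths: (8 : 10 : 6).
Normalizing by 8+10+6 = 24 gives (1/3, 5/12, 1/4).

(1/3, 5/12, 1/4)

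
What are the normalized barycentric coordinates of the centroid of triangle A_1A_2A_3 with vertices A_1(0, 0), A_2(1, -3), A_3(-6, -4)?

The centroid is the average of the vertices, so each weight is 1/3.

(1/3, 1/3, 1/3)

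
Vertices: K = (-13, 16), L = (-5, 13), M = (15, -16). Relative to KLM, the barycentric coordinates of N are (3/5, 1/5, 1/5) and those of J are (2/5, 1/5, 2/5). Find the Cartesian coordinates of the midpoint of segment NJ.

Barycentric coordinates of the midpoint are the average: (1/2, 1/5, 3/10).
Converting: (1/2)·K + (1/5)·L + (3/10)·M = (-3, 29/5).

(-3, 29/5)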